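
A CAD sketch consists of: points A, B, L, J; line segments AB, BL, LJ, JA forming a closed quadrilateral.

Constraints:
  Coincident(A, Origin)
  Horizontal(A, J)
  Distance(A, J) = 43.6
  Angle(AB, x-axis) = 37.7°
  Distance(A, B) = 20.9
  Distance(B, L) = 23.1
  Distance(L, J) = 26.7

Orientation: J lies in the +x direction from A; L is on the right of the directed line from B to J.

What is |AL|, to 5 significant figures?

21.495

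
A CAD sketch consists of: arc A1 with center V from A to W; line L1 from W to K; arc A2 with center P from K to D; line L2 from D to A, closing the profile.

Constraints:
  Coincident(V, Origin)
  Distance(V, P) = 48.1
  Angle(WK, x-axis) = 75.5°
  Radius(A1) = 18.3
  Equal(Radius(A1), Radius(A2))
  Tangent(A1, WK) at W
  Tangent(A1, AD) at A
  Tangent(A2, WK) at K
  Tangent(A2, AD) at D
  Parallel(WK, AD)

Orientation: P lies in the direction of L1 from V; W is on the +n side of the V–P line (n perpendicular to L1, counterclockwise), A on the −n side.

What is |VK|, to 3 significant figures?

51.5

The slot axis is L1's direction at 75.5°, so u = (cos 75.5°, sin 75.5°) = (0.250, 0.968) and n = (−sin 75.5°, cos 75.5°) = (-0.968, 0.250). V is at the origin and P lies 48.1 along u from V, so P = 48.1·u = (12.0, 46.6). Tangency of A1 to both parallel lines with radius 18.3 puts W and A at V ± 18.3·n: W = (-17.7, 4.58), A = (17.7, -4.58). Equal radii place K and D the same way about P: K = P + 18.3·n = (-5.67, 51.1), D = P − 18.3·n = (29.8, 42.0). Then |VK| = |K − V| = 51.5.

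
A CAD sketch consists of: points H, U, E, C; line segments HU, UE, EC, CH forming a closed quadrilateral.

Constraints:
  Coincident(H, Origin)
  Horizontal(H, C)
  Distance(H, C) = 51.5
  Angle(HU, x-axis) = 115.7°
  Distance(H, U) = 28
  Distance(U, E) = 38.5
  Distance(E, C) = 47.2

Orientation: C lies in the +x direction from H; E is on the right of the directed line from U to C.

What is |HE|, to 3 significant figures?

10.5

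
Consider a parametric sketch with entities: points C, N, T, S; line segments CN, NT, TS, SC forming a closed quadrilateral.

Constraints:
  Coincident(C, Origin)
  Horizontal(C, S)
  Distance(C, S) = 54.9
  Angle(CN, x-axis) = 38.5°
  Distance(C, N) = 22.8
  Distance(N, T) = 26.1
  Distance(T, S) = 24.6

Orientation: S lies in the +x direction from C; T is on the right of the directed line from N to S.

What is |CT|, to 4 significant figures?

32.62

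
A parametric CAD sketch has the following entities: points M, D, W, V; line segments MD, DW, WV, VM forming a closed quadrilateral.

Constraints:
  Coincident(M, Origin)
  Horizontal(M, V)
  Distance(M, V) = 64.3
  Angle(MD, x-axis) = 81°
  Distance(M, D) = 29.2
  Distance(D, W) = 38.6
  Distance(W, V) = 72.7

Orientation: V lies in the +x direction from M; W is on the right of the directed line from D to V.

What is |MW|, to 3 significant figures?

11.1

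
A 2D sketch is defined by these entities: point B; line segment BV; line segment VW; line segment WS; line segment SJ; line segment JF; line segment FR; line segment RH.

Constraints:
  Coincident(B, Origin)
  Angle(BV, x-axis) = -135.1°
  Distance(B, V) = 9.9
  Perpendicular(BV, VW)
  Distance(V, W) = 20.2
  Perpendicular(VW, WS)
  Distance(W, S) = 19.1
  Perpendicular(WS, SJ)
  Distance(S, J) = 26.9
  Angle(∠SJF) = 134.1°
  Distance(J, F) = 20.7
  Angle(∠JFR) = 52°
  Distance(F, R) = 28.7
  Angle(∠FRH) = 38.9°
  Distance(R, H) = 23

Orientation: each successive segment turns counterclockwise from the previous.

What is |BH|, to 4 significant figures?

11.62

B is at the origin; BV runs at -135.1° with length 9.9, so V = (-7.013, -6.988). BV is perpendicular to VW, so VW runs at -45.10°; with |VW| = 20.2, W = (7.246, -21.30). The perpendicularity gives WS at right angles to VW, so WS runs at 44.90°; with |WS| = 19.1, S = (20.78, -7.814). The perpendicularity gives SJ at right angles to WS, so SJ runs at 134.9°; with |SJ| = 26.9, J = (1.787, 11.24). ∠SJF = 134.1° gives JF at -179.2° from the x-axis; with |JF| = 20.7, F = (-18.91, 10.95). ∠JFR = 52.0° gives FR at -51.20° from the x-axis; with |FR| = 28.7, R = (-0.9271, -11.42). ∠FRH = 38.9° gives RH at 89.90° from the x-axis; with |RH| = 23.0, H = (-0.8869, 11.58). Then |BH| = |H − B| = 11.62.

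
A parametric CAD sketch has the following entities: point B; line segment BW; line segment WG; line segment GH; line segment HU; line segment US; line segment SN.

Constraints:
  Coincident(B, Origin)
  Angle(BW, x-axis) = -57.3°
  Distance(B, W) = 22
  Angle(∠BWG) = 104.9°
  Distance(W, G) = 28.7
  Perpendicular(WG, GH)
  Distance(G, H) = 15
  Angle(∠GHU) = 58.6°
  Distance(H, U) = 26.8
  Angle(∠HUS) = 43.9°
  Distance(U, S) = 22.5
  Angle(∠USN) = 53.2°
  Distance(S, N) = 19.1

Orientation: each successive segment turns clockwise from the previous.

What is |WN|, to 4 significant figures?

24.12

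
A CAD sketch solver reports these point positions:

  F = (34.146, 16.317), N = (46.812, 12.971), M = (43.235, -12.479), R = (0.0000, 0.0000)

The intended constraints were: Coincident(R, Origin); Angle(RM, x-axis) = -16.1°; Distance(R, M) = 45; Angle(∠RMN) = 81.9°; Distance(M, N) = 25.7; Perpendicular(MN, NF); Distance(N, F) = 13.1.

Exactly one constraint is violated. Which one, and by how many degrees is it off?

Perpendicular(MN, NF) — off by 6.80°.

R = (0.00, 0.00) ✓; RM at -16.10° ✓; |RM| = 45.00 ✓; ∠RMN = 81.90° ✓; |MN| = 25.70 ✓; ∠(MN, NF) = 83.20° ✗; |NF| = 13.10 ✓.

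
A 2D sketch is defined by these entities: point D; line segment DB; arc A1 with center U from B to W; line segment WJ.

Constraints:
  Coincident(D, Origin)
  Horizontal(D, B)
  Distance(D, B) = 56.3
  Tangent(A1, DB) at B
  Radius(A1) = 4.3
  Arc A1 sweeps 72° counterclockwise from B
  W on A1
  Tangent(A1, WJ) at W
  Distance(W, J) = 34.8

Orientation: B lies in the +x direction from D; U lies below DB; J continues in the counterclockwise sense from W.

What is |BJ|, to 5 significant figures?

39.003

D is at the origin; DB is horizontal with |DB| = 56.3 and B on the +x side, so B = (56.300, 0.0000). The tangent condition forces UB to be normal to DB, so U = B + (0, -4.3) = (56.300, -4.3000). On A1, B sits at bearing 90° from U; a 72° counterclockwise sweep puts W at bearing 162°, so W = U + 4.3·(cos 162°, sin 162°) = (52.210, -2.9712). Since A1 is tangent to WJ there, UW ⟂ WJ, so WJ runs along (−sin 162°, cos 162°); with |WJ| = 34.8, J = (41.457, -36.068). Then |BJ| = |J − B| = 39.003.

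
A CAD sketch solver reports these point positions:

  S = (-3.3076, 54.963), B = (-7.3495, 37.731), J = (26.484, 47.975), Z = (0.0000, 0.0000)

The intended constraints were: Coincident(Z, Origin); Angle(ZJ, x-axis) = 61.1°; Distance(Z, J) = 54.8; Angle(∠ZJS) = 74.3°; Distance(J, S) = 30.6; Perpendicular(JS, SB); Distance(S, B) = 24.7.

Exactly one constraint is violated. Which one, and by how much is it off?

Distance(S, B) = 24.7 — off by 7.00.

Z = (0.00, 0.00) ✓; ZJ at 61.10° ✓; |ZJ| = 54.80 ✓; ∠ZJS = 74.30° ✓; |JS| = 30.60 ✓; ∠(JS, SB) = 90.00° ✓; |SB| = 17.70 ✗.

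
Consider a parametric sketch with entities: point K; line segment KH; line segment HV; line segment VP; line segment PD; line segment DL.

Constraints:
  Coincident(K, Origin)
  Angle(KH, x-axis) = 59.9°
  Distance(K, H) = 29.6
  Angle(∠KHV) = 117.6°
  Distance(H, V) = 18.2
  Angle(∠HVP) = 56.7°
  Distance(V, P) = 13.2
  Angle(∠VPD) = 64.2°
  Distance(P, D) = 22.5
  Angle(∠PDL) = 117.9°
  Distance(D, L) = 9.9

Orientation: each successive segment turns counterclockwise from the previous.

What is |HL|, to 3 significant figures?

17.3

∠VPD = 64.2° gives PD at 1.40° from the x-axis; with |PD| = 22.5, D = (22.2, 29.5). ∠PDL = 117.9° gives DL at 63.5° from the x-axis; with |DL| = 9.9, L = (26.6, 38.4). Then |HL| = |L − H| = 17.3.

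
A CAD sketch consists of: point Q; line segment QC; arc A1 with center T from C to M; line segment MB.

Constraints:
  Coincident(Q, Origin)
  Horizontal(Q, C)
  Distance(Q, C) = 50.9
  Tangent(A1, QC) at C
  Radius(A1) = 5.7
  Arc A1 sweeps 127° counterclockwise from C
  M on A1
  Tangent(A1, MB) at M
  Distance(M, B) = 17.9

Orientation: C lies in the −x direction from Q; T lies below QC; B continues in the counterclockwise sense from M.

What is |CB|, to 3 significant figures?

24.2

Q is at the origin; QC is horizontal with |QC| = 50.9 and C on the −x side, so C = (-50.9, 0.00). A1 meets QC tangentially, so TC is at right angles to QC, so T = C + (0, -5.7) = (-50.9, -5.70). On A1, C sits at bearing 90° from T; a 127° counterclockwise sweep puts M at bearing 217°, so M = T + 5.7·(cos 217°, sin 217°) = (-55.5, -9.13). A1 meets MB tangentially, so TM is at right angles to MB, so MB runs along (−sin 217°, cos 217°); with |MB| = 17.9, B = (-44.7, -23.4). Then |CB| = |B − C| = 24.2.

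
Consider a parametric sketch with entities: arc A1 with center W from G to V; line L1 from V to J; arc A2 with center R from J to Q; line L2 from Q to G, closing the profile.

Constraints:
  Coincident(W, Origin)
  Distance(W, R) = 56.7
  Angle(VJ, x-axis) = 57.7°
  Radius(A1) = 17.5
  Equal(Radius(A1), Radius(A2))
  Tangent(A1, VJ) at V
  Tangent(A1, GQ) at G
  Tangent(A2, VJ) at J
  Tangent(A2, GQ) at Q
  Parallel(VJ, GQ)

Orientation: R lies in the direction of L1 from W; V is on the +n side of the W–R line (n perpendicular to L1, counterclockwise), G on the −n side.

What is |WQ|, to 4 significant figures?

59.34

Tangency of A1 to both parallel lines with radius 17.5 puts V and G at W ± 17.5·n: V = (-14.79, 9.351), G = (14.79, -9.351). Equal radii place J and Q the same way about R: J = R + 17.5·n = (15.51, 57.28), Q = R − 17.5·n = (45.09, 38.58). Then |WQ| = |Q − W| = 59.34.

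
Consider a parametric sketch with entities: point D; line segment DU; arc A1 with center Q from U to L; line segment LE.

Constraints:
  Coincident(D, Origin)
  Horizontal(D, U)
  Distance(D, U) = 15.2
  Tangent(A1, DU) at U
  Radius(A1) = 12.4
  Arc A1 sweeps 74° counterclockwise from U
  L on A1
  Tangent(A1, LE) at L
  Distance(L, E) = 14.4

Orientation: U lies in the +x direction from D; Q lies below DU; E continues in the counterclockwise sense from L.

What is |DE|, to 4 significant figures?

22.83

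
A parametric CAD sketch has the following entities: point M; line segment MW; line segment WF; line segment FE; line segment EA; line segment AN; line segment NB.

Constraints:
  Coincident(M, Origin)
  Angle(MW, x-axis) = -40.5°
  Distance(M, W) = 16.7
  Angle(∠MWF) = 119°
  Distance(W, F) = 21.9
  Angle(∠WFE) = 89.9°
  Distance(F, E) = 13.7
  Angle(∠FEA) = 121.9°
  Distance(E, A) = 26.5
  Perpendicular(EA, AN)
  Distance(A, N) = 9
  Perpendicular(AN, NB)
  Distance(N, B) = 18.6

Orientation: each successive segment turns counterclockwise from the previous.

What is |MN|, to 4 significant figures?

6.049

M is at the origin; MW runs at -40.5° with length 16.7, so W = (12.70, -10.85). ∠MWF = 119.0° gives WF at 20.50° from the x-axis; with |WF| = 21.9, F = (33.21, -3.176). ∠WFE = 89.9° gives FE at 110.6° from the x-axis; with |FE| = 13.7, E = (28.39, 9.648). ∠FEA = 121.9° gives EA at 168.7° from the x-axis; with |EA| = 26.5, A = (2.405, 14.84). EA ⟂ AN, so AN runs at -101.3°; with |AN| = 9.0, N = (0.6419, 6.015). Then |MN| = |N − M| = 6.049.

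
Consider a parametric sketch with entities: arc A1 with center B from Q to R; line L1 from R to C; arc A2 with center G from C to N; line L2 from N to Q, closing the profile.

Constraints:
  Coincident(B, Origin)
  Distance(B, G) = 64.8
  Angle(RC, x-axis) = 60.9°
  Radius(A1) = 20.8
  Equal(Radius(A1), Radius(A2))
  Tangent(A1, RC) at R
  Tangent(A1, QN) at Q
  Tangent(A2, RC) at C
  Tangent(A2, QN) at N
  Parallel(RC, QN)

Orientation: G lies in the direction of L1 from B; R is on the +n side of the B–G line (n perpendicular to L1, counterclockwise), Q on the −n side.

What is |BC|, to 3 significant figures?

68.1

The slot axis is L1's direction at 60.9°, so u = (cos 60.9°, sin 60.9°) = (0.486, 0.874) and n = (−sin 60.9°, cos 60.9°) = (-0.874, 0.486). B is at the origin and G lies 64.8 along u from B, so G = 64.8·u = (31.5, 56.6). Tangency of A1 to both parallel lines with radius 20.8 puts R and Q at B ± 20.8·n: R = (-18.2, 10.1), Q = (18.2, -10.1). Equal radii place C and N the same way about G: C = G + 20.8·n = (13.3, 66.7), N = G − 20.8·n = (49.7, 46.5). Then |BC| = |C − B| = 68.1.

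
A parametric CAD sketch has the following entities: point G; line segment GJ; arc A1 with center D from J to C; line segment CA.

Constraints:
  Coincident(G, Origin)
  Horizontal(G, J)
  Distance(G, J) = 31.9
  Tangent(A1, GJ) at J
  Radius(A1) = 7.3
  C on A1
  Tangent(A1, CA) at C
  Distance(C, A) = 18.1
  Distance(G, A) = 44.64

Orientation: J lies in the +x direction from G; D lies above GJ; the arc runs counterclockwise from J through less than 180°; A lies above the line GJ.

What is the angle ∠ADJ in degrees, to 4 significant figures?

167.8°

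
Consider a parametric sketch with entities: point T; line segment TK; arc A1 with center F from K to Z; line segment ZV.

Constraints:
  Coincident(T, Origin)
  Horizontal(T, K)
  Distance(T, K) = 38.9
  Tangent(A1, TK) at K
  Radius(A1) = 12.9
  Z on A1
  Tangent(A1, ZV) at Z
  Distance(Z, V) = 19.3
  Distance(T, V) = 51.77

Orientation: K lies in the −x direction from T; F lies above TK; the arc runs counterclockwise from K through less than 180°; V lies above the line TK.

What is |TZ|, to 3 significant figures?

33.7

T is at the origin; TK is horizontal with |TK| = 38.9 and K on the −x side, so K = (-38.9, 0.00). Tangency of A1 to TK means the radius FK is perpendicular to TK, so F = K + (0, 12.9) = (-38.9, 12.9). Since FZ ⟂ ZV (tangency), |FV| = √(12.9² + 19.3²) = 23.2 regardless of where Z sits on A1. So V lies on both circle(T, 51.77) and circle(F, 23.2); the above-TK intersection is V = (-37.2, 36.0). Z is the foot of the tangent from V: Z = (-27.7, 19.2).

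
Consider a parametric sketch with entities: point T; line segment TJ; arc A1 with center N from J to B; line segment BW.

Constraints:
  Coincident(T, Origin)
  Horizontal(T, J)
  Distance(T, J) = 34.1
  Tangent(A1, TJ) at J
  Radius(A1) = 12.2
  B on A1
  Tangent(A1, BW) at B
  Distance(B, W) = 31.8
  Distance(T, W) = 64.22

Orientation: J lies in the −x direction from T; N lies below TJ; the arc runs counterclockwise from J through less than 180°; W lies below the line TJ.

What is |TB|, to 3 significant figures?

47.8

T is at the origin; TJ is horizontal with |TJ| = 34.1 and J on the −x side, so J = (-34.1, 0.00). A1 meets TJ tangentially, so NJ is at right angles to TJ, so N = J + (0, -12.2) = (-34.1, -12.2). Since NB ⟂ BW (tangency), |NW| = √(12.2² + 31.8²) = 34.1 regardless of where B sits on A1. So W lies on both circle(T, 64.22) and circle(N, 34.1); the below-TJ intersection is W = (-47.1, -43.7). B is the foot of the tangent from W: B = (-46.3, -11.9).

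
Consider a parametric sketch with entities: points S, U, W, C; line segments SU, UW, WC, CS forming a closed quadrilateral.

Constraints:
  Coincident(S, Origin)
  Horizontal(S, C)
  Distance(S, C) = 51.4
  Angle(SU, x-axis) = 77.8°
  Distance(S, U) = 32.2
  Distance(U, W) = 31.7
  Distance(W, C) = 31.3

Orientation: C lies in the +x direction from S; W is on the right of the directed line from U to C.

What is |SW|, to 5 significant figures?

20.408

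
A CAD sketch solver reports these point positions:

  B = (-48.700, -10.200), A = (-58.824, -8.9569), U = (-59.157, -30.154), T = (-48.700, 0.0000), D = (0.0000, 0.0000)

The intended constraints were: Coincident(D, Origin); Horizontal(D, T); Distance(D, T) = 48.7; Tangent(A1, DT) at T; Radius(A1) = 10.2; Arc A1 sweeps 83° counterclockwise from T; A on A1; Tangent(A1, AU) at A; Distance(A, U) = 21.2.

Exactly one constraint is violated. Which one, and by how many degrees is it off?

Tangent(A1, AU) at A — off by 6.10°.

D = (0.00, 0.00) ✓; D.y = 0.00, T.y = 0.00 ✓; |DT| = 48.70 ✓; ∠(BT, TD) = 90.00° ✓; |BT| = 10.20 ✓; bearing(B→A) − bearing(B→T) = 83.00° ✓; |BA| = 10.20 ✓; ∠(BA, AU) = 83.90° ✗; |AU| = 21.20 ✓.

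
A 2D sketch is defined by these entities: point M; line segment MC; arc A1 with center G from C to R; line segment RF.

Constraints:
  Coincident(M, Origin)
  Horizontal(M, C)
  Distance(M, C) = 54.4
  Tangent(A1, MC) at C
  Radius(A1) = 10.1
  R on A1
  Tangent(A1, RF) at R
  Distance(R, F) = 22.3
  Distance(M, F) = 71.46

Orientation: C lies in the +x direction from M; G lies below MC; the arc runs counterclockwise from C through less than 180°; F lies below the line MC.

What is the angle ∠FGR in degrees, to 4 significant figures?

65.63°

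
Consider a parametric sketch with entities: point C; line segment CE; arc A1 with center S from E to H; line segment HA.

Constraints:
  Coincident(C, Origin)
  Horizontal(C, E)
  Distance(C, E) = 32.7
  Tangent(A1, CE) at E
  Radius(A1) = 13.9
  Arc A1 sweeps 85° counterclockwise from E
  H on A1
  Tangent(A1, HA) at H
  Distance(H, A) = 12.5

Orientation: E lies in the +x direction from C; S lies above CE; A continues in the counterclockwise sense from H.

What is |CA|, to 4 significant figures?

53.86

C is at the origin; CE is horizontal with |CE| = 32.7 and E on the +x side, so E = (32.70, 0.000). Tangency of A1 to CE means the radius SE is perpendicular to CE, so S = E + (0, 13.9) = (32.70, 13.90). On A1, E sits at bearing -90° from S; an 85° counterclockwise sweep puts H at bearing -5°, so H = S + 13.9·(cos -5°, sin -5°) = (46.55, 12.69). A1 meets HA tangentially, so SH is at right angles to HA, so HA runs along (−sin -5°, cos -5°); with |HA| = 12.5, A = (47.64, 25.14). Then |CA| = |A − C| = 53.86.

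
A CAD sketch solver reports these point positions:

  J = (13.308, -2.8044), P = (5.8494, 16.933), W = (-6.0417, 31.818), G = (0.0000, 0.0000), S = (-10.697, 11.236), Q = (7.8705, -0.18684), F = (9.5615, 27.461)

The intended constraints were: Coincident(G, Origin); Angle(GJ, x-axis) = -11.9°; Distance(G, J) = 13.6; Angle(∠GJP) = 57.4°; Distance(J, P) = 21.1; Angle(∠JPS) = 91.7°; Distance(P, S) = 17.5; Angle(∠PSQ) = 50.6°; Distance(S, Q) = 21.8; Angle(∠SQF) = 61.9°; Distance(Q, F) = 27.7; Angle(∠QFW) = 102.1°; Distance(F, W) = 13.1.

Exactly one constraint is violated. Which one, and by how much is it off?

Distance(F, W) = 13.1 — off by 3.10.

G = (0.00, 0.00) ✓; GJ at -11.90° ✓; |GJ| = 13.60 ✓; ∠GJP = 57.40° ✓; |JP| = 21.10 ✓; ∠JPS = 91.70° ✓; |PS| = 17.50 ✓; ∠PSQ = 50.60° ✓; |SQ| = 21.80 ✓; ∠SQF = 61.90° ✓; |QF| = 27.70 ✓; ∠QFW = 102.1° ✓; |FW| = 16.20 ✗.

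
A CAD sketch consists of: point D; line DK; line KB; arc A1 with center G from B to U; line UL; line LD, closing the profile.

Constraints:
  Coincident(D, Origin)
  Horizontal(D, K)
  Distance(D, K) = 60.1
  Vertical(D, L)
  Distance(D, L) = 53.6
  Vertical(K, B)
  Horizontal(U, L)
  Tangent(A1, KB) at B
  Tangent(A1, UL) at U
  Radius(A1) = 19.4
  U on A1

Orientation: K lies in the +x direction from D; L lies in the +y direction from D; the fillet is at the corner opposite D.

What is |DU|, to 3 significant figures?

67.3

D is at the origin; DK is horizontal with |DK| = 60.1 and K on the +x side, so K = (60.1, 0.00). DL is vertical with |DL| = 53.6 and L on the +y side, so L = (0.00, 53.6). The virtual corner opposite D is at (60.1, 53.6). Since A1 is tangent to KB there, GB ⟂ KB and tangency of A1 to UL means the radius GU is perpendicular to UL, with radius 19.4, so the center G sits 19.4 in from both sides at G = (40.7, 34.2). That places the tangent points at B = (60.1, 34.2) on KB and U = (40.7, 53.6) on UL. Then |DU| = |U − D| = 67.3.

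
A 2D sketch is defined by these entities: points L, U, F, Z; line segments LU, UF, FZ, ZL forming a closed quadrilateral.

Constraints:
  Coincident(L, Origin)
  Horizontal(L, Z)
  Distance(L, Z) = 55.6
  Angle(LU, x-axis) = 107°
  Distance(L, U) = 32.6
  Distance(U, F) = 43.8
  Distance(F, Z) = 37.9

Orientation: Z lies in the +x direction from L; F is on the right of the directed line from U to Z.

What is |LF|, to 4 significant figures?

18.08

Checks: |UF| = 43.80 ✓; |FZ| = 37.90 ✓.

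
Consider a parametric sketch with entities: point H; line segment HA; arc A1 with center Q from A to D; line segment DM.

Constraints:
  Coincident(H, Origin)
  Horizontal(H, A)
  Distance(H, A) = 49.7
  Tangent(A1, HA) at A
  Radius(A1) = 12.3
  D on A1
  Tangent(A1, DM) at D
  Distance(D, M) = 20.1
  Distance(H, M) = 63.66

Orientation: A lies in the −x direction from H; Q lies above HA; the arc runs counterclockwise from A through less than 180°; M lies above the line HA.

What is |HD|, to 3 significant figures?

44.8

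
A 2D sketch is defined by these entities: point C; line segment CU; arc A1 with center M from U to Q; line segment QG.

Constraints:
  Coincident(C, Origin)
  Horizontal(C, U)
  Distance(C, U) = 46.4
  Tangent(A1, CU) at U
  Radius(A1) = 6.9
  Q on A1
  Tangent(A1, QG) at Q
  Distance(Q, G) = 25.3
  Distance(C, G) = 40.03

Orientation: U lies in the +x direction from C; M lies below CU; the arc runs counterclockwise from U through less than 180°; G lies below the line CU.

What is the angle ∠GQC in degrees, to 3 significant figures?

71.0°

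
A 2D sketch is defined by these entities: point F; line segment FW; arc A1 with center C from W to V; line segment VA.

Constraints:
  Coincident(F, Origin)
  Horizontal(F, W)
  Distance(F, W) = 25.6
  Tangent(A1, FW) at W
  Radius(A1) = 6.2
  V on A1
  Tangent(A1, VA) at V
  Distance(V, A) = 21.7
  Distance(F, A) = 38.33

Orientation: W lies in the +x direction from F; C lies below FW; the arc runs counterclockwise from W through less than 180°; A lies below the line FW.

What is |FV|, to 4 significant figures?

21.12

F is at the origin; FW is horizontal with |FW| = 25.6 and W on the +x side, so W = (25.60, 0.000). The tangent condition forces CW to be normal to FW, so C = W + (0, -6.2) = (25.60, -6.200). Since CV ⟂ VA (tangency), |CA| = √(6.2² + 21.7²) = 22.57 regardless of where V sits on A1. So A lies on both circle(F, 38.33) and circle(C, 22.57); the below-FW intersection is A = (25.33, -28.77). V is the foot of the tangent from A: V = (19.62, -7.832).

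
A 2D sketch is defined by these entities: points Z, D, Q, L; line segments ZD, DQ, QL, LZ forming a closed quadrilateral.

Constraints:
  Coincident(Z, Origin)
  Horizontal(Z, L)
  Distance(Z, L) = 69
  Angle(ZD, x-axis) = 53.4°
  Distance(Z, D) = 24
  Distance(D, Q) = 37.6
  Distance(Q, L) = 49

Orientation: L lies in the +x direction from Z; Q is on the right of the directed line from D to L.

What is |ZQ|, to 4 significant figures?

28.89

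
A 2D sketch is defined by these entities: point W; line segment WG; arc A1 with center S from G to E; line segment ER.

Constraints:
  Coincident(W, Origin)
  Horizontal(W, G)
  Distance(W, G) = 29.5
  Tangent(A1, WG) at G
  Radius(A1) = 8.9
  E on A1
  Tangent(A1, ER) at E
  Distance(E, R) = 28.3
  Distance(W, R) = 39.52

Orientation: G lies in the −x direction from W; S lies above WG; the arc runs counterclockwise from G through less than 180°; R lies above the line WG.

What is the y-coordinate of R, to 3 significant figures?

35.7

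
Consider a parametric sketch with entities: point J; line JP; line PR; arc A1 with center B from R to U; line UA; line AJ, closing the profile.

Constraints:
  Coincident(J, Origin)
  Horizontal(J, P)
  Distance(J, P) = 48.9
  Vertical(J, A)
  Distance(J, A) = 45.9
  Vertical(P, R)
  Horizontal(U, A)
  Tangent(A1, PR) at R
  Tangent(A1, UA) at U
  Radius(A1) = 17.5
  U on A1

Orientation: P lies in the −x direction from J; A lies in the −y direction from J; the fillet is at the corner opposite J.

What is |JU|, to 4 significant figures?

55.61

The virtual corner opposite J is at (-48.90, -45.90). The tangent condition forces BR to be normal to PR and since A1 is tangent to UA there, BU ⟂ UA, with radius 17.5, so the center B sits 17.5 in from both sides at B = (-31.40, -28.40). That places the tangent points at R = (-48.90, -28.40) on PR and U = (-31.40, -45.90) on UA. Then |JU| = |U − J| = 55.61.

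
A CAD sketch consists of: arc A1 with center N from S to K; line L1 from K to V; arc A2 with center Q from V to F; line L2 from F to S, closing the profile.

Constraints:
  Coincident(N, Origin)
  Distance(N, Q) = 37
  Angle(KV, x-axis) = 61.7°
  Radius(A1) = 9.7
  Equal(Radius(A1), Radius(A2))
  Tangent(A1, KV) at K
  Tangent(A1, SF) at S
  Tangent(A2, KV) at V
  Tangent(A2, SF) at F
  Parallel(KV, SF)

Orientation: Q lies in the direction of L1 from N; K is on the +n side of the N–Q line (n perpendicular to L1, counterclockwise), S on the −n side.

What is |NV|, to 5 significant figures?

38.250

The slot axis is L1's direction at 61.7°, so u = (cos 61.7°, sin 61.7°) = (0.47409, 0.88048) and n = (−sin 61.7°, cos 61.7°) = (-0.88048, 0.47409). N is at the origin and Q lies 37.0 along u from N, so Q = 37.0·u = (17.541, 32.578). Tangency of A1 to both parallel lines with radius 9.7 puts K and S at N ± 9.7·n: K = (-8.5406, 4.5987), S = (8.5406, -4.5987). Equal radii place V and F the same way about Q: V = Q + 9.7·n = (9.0006, 37.176), F = Q − 9.7·n = (26.082, 27.979). Then |NV| = |V − N| = 38.250.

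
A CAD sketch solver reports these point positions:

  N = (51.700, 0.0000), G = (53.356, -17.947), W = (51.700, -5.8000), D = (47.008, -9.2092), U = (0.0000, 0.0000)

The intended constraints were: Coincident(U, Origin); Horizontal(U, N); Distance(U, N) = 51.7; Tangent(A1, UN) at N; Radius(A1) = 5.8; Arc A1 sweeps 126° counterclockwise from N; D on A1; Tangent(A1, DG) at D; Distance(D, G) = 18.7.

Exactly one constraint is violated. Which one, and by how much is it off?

Distance(D, G) = 18.7 — off by 7.90.

U = (0.00, 0.00) ✓; U.y = 0.00, N.y = 0.00 ✓; |UN| = 51.70 ✓; ∠(WN, NU) = 90.00° ✓; |WN| = 5.800 ✓; bearing(W→D) − bearing(W→N) = 126.0° ✓; |WD| = 5.800 ✓; ∠(WD, DG) = 90.00° ✓; |DG| = 10.80 ✗.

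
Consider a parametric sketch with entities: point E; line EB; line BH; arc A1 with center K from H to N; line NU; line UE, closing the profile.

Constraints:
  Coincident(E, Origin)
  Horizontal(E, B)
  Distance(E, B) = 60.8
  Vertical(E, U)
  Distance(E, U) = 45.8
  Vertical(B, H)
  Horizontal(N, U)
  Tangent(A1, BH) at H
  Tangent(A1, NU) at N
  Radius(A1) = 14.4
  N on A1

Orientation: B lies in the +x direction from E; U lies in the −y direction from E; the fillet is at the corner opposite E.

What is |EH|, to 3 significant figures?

68.4

The virtual corner opposite E is at (60.8, -45.8). The tangent condition forces KH to be normal to BH and the tangent condition forces KN to be normal to NU, with radius 14.4, so the center K sits 14.4 in from both sides at K = (46.4, -31.4). That places the tangent points at H = (60.8, -31.4) on BH and N = (46.4, -45.8) on NU. Then |EH| = |H − E| = 68.4.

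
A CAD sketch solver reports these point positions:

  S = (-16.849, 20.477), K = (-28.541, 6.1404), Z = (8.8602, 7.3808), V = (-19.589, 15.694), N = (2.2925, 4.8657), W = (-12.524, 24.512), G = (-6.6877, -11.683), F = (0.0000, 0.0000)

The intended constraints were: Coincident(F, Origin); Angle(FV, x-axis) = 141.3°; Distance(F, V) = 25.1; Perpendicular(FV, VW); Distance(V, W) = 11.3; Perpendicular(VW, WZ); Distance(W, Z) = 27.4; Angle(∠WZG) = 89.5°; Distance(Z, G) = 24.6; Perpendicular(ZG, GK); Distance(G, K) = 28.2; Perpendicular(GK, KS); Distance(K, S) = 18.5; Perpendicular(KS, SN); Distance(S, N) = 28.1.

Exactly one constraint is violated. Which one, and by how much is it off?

Distance(S, N) = 28.1 — off by 3.40.

F = (0.00, 0.00) ✓; FV at 141.3° ✓; |FV| = 25.10 ✓; ∠(FV, VW) = 90.00° ✓; |VW| = 11.30 ✓; ∠(VW, WZ) = 90.00° ✓; |WZ| = 27.40 ✓; ∠WZG = 89.50° ✓; |ZG| = 24.60 ✓; ∠(ZG, GK) = 90.00° ✓; |GK| = 28.20 ✓; ∠(GK, KS) = 90.00° ✓; |KS| = 18.50 ✓; ∠(KS, SN) = 90.00° ✓; |SN| = 24.70 ✗.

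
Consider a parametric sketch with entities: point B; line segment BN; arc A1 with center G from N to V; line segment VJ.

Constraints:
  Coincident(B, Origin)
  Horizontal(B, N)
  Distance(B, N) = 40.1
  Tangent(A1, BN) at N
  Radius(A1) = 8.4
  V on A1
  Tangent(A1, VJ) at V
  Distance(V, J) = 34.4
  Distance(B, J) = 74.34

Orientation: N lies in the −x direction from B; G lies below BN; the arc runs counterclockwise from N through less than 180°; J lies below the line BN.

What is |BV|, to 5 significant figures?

46.848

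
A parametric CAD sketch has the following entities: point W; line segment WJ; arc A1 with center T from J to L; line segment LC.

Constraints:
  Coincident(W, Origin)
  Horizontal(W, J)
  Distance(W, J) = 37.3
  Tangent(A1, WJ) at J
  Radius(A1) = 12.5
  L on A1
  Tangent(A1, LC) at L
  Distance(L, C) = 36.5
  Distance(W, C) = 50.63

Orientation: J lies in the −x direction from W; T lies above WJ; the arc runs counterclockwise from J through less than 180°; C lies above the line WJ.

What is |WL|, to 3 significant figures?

27.1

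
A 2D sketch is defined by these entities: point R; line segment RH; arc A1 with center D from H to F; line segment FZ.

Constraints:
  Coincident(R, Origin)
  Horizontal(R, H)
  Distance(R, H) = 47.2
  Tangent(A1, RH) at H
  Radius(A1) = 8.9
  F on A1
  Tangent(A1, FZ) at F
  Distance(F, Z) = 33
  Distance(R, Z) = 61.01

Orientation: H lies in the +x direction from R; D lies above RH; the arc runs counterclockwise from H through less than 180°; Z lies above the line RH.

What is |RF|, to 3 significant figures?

56.8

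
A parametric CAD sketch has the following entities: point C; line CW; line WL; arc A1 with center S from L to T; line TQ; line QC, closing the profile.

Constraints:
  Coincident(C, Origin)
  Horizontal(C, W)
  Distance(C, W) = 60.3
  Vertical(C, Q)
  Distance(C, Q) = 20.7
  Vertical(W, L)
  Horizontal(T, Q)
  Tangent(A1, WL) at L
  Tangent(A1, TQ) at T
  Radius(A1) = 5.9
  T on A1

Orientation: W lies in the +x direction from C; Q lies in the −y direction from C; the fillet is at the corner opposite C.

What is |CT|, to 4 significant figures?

58.21

The virtual corner opposite C is at (60.30, -20.70). Since A1 is tangent to WL there, SL ⟂ WL and tangency of A1 to TQ means the radius ST is perpendicular to TQ, with radius 5.9, so the center S sits 5.9 in from both sides at S = (54.40, -14.80). That places the tangent points at L = (60.30, -14.80) on WL and T = (54.40, -20.70) on TQ. Then |CT| = |T − C| = 58.21.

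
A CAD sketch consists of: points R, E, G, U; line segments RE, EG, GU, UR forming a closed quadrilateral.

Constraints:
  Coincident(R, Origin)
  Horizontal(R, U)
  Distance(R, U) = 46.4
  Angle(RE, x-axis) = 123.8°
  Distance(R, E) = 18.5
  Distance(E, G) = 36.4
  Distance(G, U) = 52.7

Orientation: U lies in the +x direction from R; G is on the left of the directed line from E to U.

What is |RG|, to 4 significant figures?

44.43

Checks: |EG| = 36.40 ✓; |GU| = 52.70 ✓.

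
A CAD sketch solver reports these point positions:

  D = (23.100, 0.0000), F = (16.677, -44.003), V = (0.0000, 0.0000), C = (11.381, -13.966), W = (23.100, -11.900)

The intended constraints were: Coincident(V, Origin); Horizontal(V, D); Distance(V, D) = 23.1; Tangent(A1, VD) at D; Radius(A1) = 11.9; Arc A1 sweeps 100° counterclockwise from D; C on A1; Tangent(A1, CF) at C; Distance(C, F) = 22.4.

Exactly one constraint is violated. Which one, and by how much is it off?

Distance(C, F) = 22.4 — off by 8.10.

V = (0.00, 0.00) ✓; V.y = 0.00, D.y = 0.00 ✓; |VD| = 23.10 ✓; ∠(WD, DV) = 90.00° ✓; |WD| = 11.90 ✓; bearing(W→C) − bearing(W→D) = 100.0° ✓; |WC| = 11.90 ✓; ∠(WC, CF) = 90.00° ✓; |CF| = 30.50 ✗.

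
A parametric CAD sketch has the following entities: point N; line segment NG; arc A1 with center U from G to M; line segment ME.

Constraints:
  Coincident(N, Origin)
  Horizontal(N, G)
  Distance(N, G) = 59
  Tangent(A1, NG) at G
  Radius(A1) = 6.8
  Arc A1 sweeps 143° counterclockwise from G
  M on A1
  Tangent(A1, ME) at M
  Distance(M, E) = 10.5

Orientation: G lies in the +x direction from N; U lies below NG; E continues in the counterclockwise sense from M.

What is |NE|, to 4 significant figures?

65.96

N is at the origin; N and G share the same y with |NG| = 59.0 and G on the +x side, so G = (59.00, 0.000). A1 meets NG tangentially, so UG is at right angles to NG, so U = G + (0, -6.8) = (59.00, -6.800). On A1, G sits at bearing 90° from U; a 143° counterclockwise sweep puts M at bearing 233°, so M = U + 6.8·(cos 233°, sin 233°) = (54.91, -12.23). The tangent condition forces UM to be normal to ME, so ME runs along (−sin 233°, cos 233°); with |ME| = 10.5, E = (63.29, -18.55). Then |NE| = |E − N| = 65.96.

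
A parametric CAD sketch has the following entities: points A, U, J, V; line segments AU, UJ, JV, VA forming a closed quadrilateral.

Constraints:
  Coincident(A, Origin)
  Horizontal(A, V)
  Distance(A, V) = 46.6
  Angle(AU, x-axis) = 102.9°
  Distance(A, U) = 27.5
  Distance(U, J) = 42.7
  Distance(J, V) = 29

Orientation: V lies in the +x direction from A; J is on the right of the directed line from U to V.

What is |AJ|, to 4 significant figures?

20.31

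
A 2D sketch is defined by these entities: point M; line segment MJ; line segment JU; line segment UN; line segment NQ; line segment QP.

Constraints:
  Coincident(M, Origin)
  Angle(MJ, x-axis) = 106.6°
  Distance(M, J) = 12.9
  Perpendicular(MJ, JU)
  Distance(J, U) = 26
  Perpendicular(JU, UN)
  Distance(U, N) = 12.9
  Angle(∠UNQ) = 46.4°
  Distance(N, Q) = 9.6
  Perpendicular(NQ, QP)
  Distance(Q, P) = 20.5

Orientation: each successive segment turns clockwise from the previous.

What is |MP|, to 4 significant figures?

39.52

M is at the origin; MJ runs at 106.6° with length 12.9, so J = (-3.685, 12.36). The perpendicularity gives JU at right angles to MJ, so JU runs at 16.60°; with |JU| = 26.0, U = (21.23, 19.79). JU is perpendicular to UN, so UN runs at -73.40°; with |UN| = 12.9, N = (24.92, 7.428). ∠UNQ = 46.4° gives NQ at 153.0° from the x-axis; with |NQ| = 9.6, Q = (16.36, 11.79). NQ is perpendicular to QP, so QP runs at 63.00°; with |QP| = 20.5, P = (25.67, 30.05). Then |MP| = |P − M| = 39.52.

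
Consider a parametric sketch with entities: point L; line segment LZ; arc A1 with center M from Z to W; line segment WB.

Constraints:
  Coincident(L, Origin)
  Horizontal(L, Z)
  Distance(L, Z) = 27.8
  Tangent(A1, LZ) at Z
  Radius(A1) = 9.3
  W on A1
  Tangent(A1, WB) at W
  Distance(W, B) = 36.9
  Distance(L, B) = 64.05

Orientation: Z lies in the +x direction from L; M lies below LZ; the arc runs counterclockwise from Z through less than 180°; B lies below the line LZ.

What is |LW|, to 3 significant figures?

27.2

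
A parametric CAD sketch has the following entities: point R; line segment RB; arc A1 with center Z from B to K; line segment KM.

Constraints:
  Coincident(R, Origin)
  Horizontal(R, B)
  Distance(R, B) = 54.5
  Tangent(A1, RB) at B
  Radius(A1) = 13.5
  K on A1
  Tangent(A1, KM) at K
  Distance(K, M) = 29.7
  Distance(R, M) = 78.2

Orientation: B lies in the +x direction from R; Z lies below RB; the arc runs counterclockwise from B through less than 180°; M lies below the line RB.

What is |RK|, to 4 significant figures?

49.79

R is at the origin; RB is horizontal with |RB| = 54.5 and B on the +x side, so B = (54.50, 0.000). Since A1 is tangent to RB there, ZB ⟂ RB, so Z = B + (0, -13.5) = (54.50, -13.50). Since ZK ⟂ KM (tangency), |ZM| = √(13.5² + 29.7²) = 32.62 regardless of where K sits on A1. So M lies on both circle(R, 78.2) and circle(Z, 32.62); the below-RB intersection is M = (64.20, -44.65). K is the foot of the tangent from M: K = (44.43, -22.49).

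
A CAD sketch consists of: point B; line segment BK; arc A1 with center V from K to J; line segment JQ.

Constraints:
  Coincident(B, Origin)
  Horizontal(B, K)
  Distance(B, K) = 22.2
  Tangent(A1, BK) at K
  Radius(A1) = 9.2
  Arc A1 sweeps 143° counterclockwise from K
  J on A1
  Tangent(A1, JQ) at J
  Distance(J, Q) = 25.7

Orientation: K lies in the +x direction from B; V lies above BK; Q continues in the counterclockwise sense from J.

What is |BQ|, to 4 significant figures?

32.82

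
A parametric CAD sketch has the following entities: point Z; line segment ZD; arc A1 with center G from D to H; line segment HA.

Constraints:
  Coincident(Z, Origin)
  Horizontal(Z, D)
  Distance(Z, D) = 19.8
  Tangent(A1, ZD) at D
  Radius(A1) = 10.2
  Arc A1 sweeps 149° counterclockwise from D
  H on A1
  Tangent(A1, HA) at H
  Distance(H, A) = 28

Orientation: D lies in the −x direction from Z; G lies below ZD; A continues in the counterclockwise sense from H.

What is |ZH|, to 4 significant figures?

31.41

Z is at the origin; Z and D share the same y with |ZD| = 19.8 and D on the −x side, so D = (-19.80, 0.000). The tangent condition forces GD to be normal to ZD, so G = D + (0, -10.2) = (-19.80, -10.20). On A1, D sits at bearing 90° from G; a 149° counterclockwise sweep puts H at bearing 239°, so H = G + 10.2·(cos 239°, sin 239°) = (-25.05, -18.94). Then |ZH| = |H − Z| = 31.41.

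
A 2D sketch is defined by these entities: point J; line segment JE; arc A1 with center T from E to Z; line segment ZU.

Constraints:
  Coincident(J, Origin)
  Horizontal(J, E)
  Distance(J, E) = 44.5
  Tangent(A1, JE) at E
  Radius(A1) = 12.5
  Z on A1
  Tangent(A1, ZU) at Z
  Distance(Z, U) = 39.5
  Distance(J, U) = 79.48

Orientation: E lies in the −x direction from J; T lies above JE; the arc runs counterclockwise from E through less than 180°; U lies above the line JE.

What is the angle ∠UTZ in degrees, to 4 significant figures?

72.44°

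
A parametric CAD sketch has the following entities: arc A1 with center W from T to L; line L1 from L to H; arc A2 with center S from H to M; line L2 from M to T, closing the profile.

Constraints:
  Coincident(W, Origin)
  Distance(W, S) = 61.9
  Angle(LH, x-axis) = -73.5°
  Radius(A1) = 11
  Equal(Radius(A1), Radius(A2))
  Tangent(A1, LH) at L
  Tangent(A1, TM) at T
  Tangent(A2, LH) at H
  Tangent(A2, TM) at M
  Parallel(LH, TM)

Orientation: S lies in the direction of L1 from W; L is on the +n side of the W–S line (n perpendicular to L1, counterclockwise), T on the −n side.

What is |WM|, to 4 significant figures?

62.87

The slot axis is L1's direction at -73.5°, so u = (cos -73.5°, sin -73.5°) = (0.2840, -0.9588) and n = (−sin -73.5°, cos -73.5°) = (0.9588, 0.2840). W is at the origin and S lies 61.9 along u from W, so S = 61.9·u = (17.58, -59.35). Tangency of A1 to both parallel lines with radius 11.0 puts L and T at W ± 11.0·n: L = (10.55, 3.124), T = (-10.55, -3.124). Equal radii place H and M the same way about S: H = S + 11.0·n = (28.13, -56.23), M = S − 11.0·n = (7.034, -62.48). Then |WM| = |M − W| = 62.87.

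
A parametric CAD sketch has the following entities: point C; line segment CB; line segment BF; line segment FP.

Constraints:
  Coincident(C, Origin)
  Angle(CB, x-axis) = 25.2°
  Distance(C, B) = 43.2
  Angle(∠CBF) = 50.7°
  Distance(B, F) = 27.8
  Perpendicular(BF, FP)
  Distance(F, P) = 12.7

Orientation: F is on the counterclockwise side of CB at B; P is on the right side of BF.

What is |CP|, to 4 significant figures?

46.13

C is at the origin; CB runs at 25.2° with length 43.2, so B = 43.2·(cos 25.2°, sin 25.2°) = (39.09, 18.39). ∠CBF = 50.7°, so BF runs at 25.2° + (180° − 50.7°) = 154.5° from the x-axis; with |BF| = 27.8, F = B + 27.8·(cos 154.5°, sin 154.5°) = (14.00, 30.36). The perpendicularity gives FP at right angles to BF; with |FP| = 12.7 on the right of BF, P = F + 12.7·(0.4305, 0.9026) = (19.46, 41.82). Then |CP| = |P − C| = 46.13.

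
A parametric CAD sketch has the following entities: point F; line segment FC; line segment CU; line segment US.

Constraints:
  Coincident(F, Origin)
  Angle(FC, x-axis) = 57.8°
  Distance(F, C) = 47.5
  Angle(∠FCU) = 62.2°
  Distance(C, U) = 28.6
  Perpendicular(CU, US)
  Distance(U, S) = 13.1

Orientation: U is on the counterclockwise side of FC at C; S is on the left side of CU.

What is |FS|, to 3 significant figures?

29.6

F is at the origin; FC runs at 57.8° with length 47.5, so C = 47.5·(cos 57.8°, sin 57.8°) = (25.3, 40.2). ∠FCU = 62.2°, so CU runs at 57.8° + (180° − 62.2°) = 176° from the x-axis; with |CU| = 28.6, U = C + 28.6·(cos 176°, sin 176°) = (-3.20, 42.4). CU ⟂ US; with |US| = 13.1 on the left of CU, S = U + 13.1·(-0.0767, -0.997) = (-4.21, 29.3). Then |FS| = |S − F| = 29.6.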